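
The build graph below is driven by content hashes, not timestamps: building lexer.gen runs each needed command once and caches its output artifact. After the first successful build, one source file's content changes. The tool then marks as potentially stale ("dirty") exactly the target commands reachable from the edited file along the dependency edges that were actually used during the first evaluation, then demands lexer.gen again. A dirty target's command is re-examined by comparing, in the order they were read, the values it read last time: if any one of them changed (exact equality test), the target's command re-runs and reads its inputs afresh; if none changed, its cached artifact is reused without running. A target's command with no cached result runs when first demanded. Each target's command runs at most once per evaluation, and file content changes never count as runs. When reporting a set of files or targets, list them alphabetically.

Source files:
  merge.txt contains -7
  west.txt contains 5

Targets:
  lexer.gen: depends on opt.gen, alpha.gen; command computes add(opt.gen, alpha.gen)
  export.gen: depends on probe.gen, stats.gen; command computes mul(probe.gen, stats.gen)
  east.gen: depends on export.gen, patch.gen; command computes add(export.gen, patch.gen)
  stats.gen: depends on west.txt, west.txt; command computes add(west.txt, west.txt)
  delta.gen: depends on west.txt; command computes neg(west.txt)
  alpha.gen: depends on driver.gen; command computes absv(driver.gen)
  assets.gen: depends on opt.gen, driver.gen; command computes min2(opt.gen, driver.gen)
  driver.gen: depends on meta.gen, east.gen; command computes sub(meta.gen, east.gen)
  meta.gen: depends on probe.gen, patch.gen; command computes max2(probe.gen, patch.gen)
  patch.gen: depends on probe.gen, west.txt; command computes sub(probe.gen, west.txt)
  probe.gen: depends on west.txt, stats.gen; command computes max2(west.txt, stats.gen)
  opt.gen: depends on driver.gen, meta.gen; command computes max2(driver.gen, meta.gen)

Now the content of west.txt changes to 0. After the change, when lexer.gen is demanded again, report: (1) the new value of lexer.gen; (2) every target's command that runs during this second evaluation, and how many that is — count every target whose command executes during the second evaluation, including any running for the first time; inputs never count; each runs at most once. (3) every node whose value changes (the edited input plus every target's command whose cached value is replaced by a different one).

lexer.gen now evaluates to 0.
Run set: alpha.gen, driver.gen, east.gen, export.gen, lexer.gen, meta.gen, opt.gen, patch.gen, probe.gen, stats.gen (10 run).
Changed values: alpha.gen, driver.gen, east.gen, export.gen, lexer.gen, meta.gen, opt.gen, patch.gen, probe.gen, stats.gen, west.txt.

Initial pass — values computed on the first demand:
  stats.gen = add(5, 5) = 10
  probe.gen = max2(5, 10) = 10
  export.gen = mul(10, 10) = 100
  patch.gen = sub(10, 5) = 5
  east.gen = add(100, 5) = 105
  meta.gen = max2(10, 5) = 10
  driver.gen = sub(10, 105) = -95
  alpha.gen = absv(-95) = 95
  opt.gen = max2(-95, 10) = 10
  lexer.gen = add(10, 95) = 105

Second demand — change propagation:
  stats.gen: re-runs because west.txt 5->0; west.txt 5->0; new result 0.
  probe.gen: re-runs because west.txt 5->0; stats.gen 10->0; new result 0.
  export.gen: re-runs because probe.gen 10->0; stats.gen 10->0; new result 0.
  patch.gen: re-runs because probe.gen 10->0; west.txt 5->0; new result 0.
  east.gen: re-runs because export.gen 100->0; patch.gen 5->0; new result 0.
  meta.gen: re-runs because probe.gen 10->0; patch.gen 5->0; new result 0.
  driver.gen: re-runs because meta.gen 10->0; east.gen 105->0; new result 0.
  alpha.gen: re-runs because driver.gen -95->0; new result 0.
  opt.gen: re-runs because driver.gen -95->0; meta.gen 10->0; new result 0.
  lexer.gen: re-runs because opt.gen 10->0; alpha.gen 95->0; new result 0.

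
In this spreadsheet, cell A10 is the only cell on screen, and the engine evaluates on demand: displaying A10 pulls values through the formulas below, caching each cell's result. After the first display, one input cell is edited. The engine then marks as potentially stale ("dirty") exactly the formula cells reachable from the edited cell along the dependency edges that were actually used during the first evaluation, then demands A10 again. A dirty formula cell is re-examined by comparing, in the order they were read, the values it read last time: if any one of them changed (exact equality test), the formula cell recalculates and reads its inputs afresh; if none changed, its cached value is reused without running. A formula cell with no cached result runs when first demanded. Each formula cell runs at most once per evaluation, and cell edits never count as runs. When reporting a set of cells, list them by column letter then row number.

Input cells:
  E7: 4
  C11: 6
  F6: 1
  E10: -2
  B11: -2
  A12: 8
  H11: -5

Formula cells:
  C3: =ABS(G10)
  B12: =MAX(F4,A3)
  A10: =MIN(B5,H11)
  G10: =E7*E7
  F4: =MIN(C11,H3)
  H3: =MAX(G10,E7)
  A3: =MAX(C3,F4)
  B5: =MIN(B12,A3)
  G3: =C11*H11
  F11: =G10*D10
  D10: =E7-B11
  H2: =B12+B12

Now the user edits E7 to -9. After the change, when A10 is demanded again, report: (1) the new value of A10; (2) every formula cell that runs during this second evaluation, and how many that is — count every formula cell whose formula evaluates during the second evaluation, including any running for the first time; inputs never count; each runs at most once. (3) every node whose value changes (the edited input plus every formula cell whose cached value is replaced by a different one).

Initial pass — values computed on the first demand:
  G10 = 4 * 4 = 16
  C3 = ABS(16) = 16
  H3 = MAX(16, 4) = 16
  F4 = MIN(6, 16) = 6
  A3 = MAX(16, 6) = 16
  B12 = MAX(6, 16) = 16
  B5 = MIN(16, 16) = 16
  A10 = MIN(16, -5) = -5

Second demand — change propagation:
  G10: re-runs because E7 4->-9; E7 4->-9; new result 81.
  C3: re-runs because G10 16->81; new result 81.
  H3: re-runs because G10 16->81; E7 4->-9; new result 81.
  F4: re-runs because H3 16->81; new result 6 (unchanged).
  A3: re-runs because C3 16->81; new result 81.
  B12: re-runs because A3 16->81; new result 81.
  B5: re-runs because B12 16->81; A3 16->81; new result 81.
  A10: re-runs because B5 16->81; new result -5 (unchanged).

A10 now evaluates to -5.
Run set: A3, A10, B5, B12, C3, F4, G10, H3 (8 run).
Changed values: A3, B5, B12, C3, E7, G10, H3.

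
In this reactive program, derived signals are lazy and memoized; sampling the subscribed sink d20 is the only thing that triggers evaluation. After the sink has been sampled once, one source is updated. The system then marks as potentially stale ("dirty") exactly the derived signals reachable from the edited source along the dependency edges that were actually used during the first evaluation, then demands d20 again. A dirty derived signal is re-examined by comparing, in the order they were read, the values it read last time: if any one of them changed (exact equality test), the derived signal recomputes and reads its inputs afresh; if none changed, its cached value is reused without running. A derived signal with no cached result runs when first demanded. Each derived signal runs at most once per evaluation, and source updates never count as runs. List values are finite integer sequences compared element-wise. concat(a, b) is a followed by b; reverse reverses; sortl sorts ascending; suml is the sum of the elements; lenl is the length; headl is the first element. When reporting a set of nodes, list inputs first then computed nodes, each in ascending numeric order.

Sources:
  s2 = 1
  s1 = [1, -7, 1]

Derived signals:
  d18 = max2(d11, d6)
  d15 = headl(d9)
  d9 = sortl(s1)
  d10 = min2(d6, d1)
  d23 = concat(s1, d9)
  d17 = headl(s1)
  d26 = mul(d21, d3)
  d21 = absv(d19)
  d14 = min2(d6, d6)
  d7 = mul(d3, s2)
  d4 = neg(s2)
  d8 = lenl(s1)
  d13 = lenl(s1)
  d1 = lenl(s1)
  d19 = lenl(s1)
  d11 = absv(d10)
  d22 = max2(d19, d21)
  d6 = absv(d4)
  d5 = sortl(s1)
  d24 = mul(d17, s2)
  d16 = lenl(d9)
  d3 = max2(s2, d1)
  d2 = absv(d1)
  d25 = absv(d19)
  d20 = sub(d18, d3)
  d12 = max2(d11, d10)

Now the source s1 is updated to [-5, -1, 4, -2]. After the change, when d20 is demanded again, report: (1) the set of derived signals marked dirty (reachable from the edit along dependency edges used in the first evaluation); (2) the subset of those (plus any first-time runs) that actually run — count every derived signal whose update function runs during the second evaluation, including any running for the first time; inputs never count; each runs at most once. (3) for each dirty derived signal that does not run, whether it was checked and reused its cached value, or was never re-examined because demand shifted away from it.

The edit dirties: d1, d3, d10, d11, d18, d20.
4 derived signals run: d1, d3, d10, d20.
Cache hits after checking: d11, d18.
Note where the cutoff bites: d11 is checked, finds nothing changed, and keeps its cache.

First demand of the output computes:
  d1 = lenl([1, -7, 1]) = 3
  d3 = max2(1, 3) = 3
  d4 = neg(1) = -1
  d6 = absv(-1) = 1
  d10 = min2(1, 3) = 1
  d11 = absv(1) = 1
  d18 = max2(1, 1) = 1
  d20 = sub(1, 3) = -2

After the edit, cleaning proceeds:
  d1: a read changed (s1 [1, -7, 1]->[-5, -1, 4, -2]) — executes, giving 4.
  d3: a read changed (d1 3->4) — executes, giving 4.
  d10: a read changed (d1 3->4) — executes, giving 1 — identical to its old value.
  d11: dirty, but its reads are unchanged (d10 unchanged); cached 1 stands.
  d18: dirty, but its reads are unchanged (d11 unchanged, d6 unchanged); cached 1 stands.
  d20: a read changed (d3 3->4) — executes, giving -3.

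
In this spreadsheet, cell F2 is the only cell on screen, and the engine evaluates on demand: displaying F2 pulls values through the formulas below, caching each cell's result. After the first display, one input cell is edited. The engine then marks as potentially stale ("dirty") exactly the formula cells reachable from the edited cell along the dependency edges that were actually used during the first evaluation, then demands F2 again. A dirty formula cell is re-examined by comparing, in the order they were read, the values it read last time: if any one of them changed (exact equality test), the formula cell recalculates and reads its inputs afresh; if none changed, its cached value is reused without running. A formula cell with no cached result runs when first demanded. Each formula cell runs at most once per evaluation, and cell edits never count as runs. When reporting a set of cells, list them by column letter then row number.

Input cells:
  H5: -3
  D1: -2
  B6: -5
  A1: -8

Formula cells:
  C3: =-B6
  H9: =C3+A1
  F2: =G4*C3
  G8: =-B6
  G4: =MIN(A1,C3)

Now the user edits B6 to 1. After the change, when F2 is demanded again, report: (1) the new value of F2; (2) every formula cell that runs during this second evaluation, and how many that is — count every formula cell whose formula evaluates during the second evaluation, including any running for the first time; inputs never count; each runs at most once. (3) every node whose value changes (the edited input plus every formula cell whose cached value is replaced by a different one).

F2 now evaluates to 8.
Run set: C3, F2, G4 (3 run).
Changed values: B6, C3, F2.

Initial pass — values computed on the first demand:
  C3 = -(-5) = 5
  G4 = MIN(-8, 5) = -8
  F2 = -8 * 5 = -40

Second demand — change propagation:
  C3: re-runs because B6 -5->1; new result -1.
  G4: re-runs because C3 5->-1; new result -8 (unchanged).
  F2: re-runs because C3 5->-1; new result 8.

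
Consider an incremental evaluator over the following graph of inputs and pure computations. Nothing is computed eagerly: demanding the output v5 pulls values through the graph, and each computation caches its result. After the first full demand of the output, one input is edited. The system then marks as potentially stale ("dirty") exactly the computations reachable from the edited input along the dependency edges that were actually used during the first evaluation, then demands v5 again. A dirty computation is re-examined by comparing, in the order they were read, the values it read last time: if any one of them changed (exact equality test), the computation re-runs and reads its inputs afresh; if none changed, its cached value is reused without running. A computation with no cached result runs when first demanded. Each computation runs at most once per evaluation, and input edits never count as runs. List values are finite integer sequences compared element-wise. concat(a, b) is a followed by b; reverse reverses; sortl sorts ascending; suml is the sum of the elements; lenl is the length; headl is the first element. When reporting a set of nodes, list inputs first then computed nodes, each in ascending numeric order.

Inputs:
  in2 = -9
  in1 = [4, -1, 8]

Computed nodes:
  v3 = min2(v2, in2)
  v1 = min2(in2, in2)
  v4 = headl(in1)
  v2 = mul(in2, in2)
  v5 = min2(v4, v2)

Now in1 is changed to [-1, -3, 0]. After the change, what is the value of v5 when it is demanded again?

v5 now evaluates to -1.

Initial pass — values computed on the first demand:
  v2 = mul(-9, -9) = 81
  v4 = headl([4, -1, 8]) = 4
  v5 = min2(4, 81) = 4

Second demand — change propagation:
  v4: re-runs because in1 [4, -1, 8]->[-1, -3, 0]; new result -1.
  v5: re-runs because v4 4->-1; new result -1.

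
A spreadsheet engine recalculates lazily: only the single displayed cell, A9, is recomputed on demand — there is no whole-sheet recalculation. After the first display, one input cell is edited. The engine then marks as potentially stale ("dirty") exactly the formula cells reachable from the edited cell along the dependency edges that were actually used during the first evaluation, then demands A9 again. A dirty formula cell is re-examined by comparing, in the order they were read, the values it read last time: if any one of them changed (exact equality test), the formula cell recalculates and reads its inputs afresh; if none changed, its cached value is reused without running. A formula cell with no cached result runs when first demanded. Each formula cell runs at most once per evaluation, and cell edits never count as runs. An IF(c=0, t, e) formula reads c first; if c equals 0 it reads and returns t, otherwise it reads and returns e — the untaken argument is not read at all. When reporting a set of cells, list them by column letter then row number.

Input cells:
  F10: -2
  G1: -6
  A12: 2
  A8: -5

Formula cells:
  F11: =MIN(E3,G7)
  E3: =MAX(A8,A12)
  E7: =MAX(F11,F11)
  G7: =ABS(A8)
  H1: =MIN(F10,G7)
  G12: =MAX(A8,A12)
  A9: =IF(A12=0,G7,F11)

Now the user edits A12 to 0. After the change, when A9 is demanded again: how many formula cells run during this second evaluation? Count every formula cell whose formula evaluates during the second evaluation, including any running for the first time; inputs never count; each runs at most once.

First evaluation (everything demanded from the output):
  E3 = MAX(-5, 2) = 2
  G7 = ABS(-5) = 5
  F11 = MIN(2, 5) = 2
  A9 = IF(A12=0: A12=2 -> else branch F11) = 2

Propagation after the edit:
  E3: marked dirty but never re-examined — demand shifted away from it.
  F11: marked dirty but never re-examined — demand shifted away from it.
  A9: runs — A12 2->0; result 5.

Key observation: a condition flipped, so demand moved to the other branch — E3, F11 are never re-examined.

Formula cells that run: A9 — 1 in total.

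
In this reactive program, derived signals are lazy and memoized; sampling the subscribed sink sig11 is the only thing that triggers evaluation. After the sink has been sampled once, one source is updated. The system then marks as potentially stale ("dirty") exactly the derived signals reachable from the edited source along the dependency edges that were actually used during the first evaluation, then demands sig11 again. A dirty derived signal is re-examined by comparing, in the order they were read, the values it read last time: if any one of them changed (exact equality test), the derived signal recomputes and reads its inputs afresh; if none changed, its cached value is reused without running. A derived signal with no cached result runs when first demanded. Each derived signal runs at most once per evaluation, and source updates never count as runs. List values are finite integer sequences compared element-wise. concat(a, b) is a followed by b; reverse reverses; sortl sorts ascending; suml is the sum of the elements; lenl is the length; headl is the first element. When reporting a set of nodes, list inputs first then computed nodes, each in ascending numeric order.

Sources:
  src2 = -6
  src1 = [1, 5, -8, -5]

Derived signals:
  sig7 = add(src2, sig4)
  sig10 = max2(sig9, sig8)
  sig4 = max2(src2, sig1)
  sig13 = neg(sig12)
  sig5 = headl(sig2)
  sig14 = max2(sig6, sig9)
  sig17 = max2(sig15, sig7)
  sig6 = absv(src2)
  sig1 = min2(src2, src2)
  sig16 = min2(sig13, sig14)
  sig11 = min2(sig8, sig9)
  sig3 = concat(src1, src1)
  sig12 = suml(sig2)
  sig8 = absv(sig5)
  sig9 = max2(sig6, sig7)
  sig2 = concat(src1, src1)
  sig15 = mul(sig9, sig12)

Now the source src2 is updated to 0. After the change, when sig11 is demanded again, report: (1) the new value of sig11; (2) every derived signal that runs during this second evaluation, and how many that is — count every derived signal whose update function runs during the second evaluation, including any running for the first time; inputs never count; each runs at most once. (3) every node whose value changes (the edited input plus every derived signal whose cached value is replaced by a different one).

Demanding sig11 again yields 0.
6 derived signals run: sig1, sig4, sig6, sig7, sig9, sig11.
The nodes whose values change: src2, sig1, sig4, sig6, sig7, sig9, sig11.

First demand of the output computes:
  sig1 = min2(-6, -6) = -6
  sig2 = concat([1, 5, -8, -5], [1, 5, -8, -5]) = [1, 5, -8, -5, 1, 5, -8, -5]
  sig4 = max2(-6, -6) = -6
  sig5 = headl([1, 5, -8, -5, 1, 5, -8, -5]) = 1
  sig6 = absv(-6) = 6
  sig7 = add(-6, -6) = -12
  sig8 = absv(1) = 1
  sig9 = max2(6, -12) = 6
  sig11 = min2(1, 6) = 1

After the edit, cleaning proceeds:
  sig1: a read changed (src2 -6->0; src2 -6->0) — executes, giving 0.
  sig4: a read changed (src2 -6->0; sig1 -6->0) — executes, giving 0.
  sig6: a read changed (src2 -6->0) — executes, giving 0.
  sig7: a read changed (src2 -6->0; sig4 -6->0) — executes, giving 0.
  sig9: a read changed (sig6 6->0; sig7 -12->0) — executes, giving 0.
  sig11: a read changed (sig9 6->0) — executes, giving 0.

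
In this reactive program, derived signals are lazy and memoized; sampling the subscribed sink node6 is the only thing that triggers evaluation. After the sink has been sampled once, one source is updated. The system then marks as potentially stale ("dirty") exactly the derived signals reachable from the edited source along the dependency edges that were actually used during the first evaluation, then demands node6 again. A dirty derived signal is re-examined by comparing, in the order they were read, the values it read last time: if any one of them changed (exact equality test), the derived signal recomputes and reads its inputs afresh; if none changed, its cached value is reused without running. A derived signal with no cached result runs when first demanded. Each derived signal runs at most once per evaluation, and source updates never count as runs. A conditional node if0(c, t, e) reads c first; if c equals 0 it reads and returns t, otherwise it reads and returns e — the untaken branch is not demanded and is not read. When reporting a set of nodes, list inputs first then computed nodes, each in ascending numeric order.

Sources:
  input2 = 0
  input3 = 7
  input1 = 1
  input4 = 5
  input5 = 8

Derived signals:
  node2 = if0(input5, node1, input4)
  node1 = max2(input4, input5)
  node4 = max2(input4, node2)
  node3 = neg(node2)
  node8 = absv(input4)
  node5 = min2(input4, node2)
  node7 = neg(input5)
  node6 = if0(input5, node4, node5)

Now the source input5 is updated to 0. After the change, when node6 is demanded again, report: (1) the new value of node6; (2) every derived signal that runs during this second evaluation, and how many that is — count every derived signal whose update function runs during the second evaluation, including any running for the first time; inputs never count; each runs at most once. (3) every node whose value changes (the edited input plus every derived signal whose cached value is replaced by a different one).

Demanding node6 again yields 5.
4 derived signals run: node1, node2, node4, node6.
The nodes whose values change: input5.
Note the branch switch — demand abandons node5, which is never re-examined.

First demand of the output computes:
  node2 = if0(input5=8 -> else branch input4) = 5
  node5 = min2(5, 5) = 5
  node6 = if0(input5=8 -> else branch node5) = 5

After the edit, cleaning proceeds:
  node1: had never run; runs now, result 5.
  node2: a read changed (input5 8->0) — executes, giving 5 — identical to its old value.
  node4: had never run; runs now, result 5.
  node5: stays stale; no demand reaches it after the flip.
  node6: a read changed (input5 8->0) — executes, giving 5 — identical to its old value.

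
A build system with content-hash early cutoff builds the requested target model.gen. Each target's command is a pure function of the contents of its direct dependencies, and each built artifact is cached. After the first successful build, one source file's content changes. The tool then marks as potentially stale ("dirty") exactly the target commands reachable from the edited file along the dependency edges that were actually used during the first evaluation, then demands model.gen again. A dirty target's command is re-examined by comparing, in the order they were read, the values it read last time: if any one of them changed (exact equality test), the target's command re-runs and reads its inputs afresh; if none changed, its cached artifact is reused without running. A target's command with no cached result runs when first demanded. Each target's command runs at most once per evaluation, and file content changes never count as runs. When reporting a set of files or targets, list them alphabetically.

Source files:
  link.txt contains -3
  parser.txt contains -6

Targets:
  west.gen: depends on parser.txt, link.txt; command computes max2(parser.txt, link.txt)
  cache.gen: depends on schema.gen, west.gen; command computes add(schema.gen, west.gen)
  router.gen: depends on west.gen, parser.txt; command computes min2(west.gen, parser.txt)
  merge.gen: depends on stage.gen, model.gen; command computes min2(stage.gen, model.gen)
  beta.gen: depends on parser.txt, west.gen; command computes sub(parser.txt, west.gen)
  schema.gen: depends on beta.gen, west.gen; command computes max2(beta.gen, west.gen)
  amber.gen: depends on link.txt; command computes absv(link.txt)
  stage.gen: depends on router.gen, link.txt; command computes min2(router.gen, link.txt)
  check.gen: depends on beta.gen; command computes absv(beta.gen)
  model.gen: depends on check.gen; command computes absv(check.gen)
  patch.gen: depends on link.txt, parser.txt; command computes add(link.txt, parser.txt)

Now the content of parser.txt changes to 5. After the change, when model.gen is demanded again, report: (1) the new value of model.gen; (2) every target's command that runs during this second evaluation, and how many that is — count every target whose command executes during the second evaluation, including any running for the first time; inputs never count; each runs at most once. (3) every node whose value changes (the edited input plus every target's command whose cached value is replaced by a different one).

First evaluation (everything demanded from the output):
  west.gen = max2(-6, -3) = -3
  beta.gen = sub(-6, -3) = -3
  check.gen = absv(-3) = 3
  model.gen = absv(3) = 3

Propagation after the edit:
  west.gen: runs — parser.txt -6->5; result 5.
  beta.gen: runs — parser.txt -6->5; west.gen -3->5; result 0.
  check.gen: runs — beta.gen -3->0; result 0.
  model.gen: runs — check.gen 3->0; result 0.

New value of model.gen: 0.
Target commands that run: beta.gen, check.gen, model.gen, west.gen — 4 in total.
Values that change: beta.gen, check.gen, model.gen, parser.txt, west.gen.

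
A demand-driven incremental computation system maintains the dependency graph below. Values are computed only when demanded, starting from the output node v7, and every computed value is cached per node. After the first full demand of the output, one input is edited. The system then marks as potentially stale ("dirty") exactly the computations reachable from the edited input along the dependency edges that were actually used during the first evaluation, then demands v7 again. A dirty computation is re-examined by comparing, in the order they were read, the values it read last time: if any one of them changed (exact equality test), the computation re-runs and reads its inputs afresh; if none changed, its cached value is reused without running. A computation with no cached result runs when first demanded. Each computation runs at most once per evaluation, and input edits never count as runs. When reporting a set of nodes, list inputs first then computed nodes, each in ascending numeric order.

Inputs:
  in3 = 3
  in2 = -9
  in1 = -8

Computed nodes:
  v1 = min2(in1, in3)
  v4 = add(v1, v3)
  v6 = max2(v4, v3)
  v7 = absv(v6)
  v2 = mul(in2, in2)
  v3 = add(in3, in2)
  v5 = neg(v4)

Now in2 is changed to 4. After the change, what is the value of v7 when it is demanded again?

New value of v7: 7.

First evaluation (everything demanded from the output):
  v1 = min2(-8, 3) = -8
  v3 = add(3, -9) = -6
  v4 = add(-8, -6) = -14
  v6 = max2(-14, -6) = -6
  v7 = absv(-6) = 6

Propagation after the edit:
  v3: runs — in2 -9->4; result 7.
  v4: runs — v3 -6->7; result -1.
  v6: runs — v4 -14->-1; v3 -6->7; result 7.
  v7: runs — v6 -6->7; result 7.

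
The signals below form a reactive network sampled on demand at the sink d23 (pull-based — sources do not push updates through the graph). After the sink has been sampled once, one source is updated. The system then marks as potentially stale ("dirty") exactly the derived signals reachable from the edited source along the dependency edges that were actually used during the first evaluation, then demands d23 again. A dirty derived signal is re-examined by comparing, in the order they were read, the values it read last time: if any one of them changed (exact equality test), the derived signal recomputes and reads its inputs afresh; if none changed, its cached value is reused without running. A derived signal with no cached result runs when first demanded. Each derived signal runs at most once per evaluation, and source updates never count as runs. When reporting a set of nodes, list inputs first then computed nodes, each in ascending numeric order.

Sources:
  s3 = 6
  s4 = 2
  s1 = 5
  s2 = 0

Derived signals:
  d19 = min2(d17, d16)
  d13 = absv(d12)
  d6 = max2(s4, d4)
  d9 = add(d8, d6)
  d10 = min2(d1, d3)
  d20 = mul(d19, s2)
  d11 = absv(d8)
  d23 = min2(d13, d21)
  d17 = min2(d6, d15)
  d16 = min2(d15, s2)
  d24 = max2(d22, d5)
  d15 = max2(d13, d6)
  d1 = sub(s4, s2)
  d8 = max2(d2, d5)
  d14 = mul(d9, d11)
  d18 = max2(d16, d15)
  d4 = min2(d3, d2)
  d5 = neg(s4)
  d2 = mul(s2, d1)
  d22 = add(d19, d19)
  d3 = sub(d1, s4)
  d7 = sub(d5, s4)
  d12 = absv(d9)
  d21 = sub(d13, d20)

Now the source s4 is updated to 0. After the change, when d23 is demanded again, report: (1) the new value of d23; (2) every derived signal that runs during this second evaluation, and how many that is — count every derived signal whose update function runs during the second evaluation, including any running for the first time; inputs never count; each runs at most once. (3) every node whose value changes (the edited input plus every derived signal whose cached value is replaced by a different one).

d23 now evaluates to 0.
Run set: d1, d2, d3, d5, d6, d8, d9, d12, d13, d15, d16, d17, d19, d21, d23 (15 run).
Changed values: s4, d1, d5, d6, d9, d12, d13, d15, d17, d21, d23.
The important point: at d4 every value read last time is unchanged, so the dirty flag clears without a run.

Initial pass — values computed on the first demand:
  d1 = sub(2, 0) = 2
  d2 = mul(0, 2) = 0
  d3 = sub(2, 2) = 0
  d4 = min2(0, 0) = 0
  d5 = neg(2) = -2
  d6 = max2(2, 0) = 2
  d8 = max2(0, -2) = 0
  d9 = add(0, 2) = 2
  d12 = absv(2) = 2
  d13 = absv(2) = 2
  d15 = max2(2, 2) = 2
  d16 = min2(2, 0) = 0
  d17 = min2(2, 2) = 2
  d19 = min2(2, 0) = 0
  d20 = mul(0, 0) = 0
  d21 = sub(2, 0) = 2
  d23 = min2(2, 2) = 2

Second demand — change propagation:
  d1: re-runs because s4 2->0; new result 0.
  d2: re-runs because d1 2->0; new result 0 (unchanged).
  d3: re-runs because d1 2->0; s4 2->0; new result 0 (unchanged).
  d4: re-examined; everything it read last time is the same (d3 unchanged, d2 unchanged) — cache 0 kept, no run.
  d5: re-runs because s4 2->0; new result 0.
  d6: re-runs because s4 2->0; new result 0.
  d8: re-runs because d5 -2->0; new result 0 (unchanged).
  d9: re-runs because d6 2->0; new result 0.
  d12: re-runs because d9 2->0; new result 0.
  d13: re-runs because d12 2->0; new result 0.
  d15: re-runs because d13 2->0; d6 2->0; new result 0.
  d16: re-runs because d15 2->0; new result 0 (unchanged).
  d17: re-runs because d6 2->0; d15 2->0; new result 0.
  d19: re-runs because d17 2->0; new result 0 (unchanged).
  d20: re-examined; everything it read last time is the same (d19 unchanged, s2 unchanged) — cache 0 kept, no run.
  d21: re-runs because d13 2->0; new result 0.
  d23: re-runs because d13 2->0; d21 2->0; new result 0.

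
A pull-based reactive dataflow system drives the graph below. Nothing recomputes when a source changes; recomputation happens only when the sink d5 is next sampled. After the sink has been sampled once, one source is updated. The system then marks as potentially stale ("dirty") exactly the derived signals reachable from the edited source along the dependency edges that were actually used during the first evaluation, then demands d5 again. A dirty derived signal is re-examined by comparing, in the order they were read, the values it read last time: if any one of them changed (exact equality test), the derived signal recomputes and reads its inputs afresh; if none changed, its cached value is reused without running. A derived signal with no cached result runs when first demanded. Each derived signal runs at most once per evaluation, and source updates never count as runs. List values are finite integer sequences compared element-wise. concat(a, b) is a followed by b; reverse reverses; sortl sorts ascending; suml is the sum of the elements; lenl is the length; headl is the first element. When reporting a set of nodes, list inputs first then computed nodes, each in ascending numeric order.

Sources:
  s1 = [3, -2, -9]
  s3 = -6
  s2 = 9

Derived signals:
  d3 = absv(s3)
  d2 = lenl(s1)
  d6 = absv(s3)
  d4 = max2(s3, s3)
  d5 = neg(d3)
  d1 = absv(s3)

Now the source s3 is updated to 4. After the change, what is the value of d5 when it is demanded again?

First evaluation (everything demanded from the output):
  d3 = absv(-6) = 6
  d5 = neg(6) = -6

Propagation after the edit:
  d3: runs — s3 -6->4; result 4.
  d5: runs — d3 6->4; result -4.

New value of d5: -4.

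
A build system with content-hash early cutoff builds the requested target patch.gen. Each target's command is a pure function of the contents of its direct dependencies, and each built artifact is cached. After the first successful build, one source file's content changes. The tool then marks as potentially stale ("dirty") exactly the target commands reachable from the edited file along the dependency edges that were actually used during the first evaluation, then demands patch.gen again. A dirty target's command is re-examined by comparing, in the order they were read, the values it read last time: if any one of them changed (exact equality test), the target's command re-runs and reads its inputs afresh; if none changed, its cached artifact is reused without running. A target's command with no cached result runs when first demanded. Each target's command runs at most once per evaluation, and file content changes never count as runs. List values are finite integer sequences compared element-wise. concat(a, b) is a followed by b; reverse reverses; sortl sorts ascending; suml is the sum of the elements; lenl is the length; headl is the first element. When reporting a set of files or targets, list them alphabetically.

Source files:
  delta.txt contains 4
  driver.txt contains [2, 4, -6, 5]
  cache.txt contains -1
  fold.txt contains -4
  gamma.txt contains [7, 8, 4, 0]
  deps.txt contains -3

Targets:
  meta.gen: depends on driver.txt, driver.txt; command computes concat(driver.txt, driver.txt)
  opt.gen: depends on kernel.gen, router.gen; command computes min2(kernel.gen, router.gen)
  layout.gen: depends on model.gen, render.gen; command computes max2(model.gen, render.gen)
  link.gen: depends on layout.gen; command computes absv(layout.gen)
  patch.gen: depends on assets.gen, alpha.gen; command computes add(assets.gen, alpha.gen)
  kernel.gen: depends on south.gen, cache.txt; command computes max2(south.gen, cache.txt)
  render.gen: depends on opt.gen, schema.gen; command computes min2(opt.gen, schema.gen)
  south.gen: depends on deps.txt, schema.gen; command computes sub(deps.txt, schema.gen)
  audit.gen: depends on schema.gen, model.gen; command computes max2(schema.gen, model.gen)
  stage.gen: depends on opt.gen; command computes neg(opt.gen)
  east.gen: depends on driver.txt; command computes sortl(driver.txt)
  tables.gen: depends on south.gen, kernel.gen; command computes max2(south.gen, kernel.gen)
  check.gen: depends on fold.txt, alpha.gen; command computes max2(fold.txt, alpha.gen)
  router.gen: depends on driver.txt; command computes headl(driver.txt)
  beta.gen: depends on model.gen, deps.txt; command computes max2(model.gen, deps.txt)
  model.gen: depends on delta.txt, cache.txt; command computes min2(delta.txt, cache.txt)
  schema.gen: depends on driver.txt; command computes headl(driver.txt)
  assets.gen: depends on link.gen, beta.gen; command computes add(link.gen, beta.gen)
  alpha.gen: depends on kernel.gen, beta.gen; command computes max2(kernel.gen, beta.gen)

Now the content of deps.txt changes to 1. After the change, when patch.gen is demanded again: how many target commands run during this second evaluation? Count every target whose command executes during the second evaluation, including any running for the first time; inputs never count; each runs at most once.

First evaluation (everything demanded from the output):
  model.gen = min2(4, -1) = -1
  beta.gen = max2(-1, -3) = -1
  router.gen = headl([2, 4, -6, 5]) = 2
  schema.gen = headl([2, 4, -6, 5]) = 2
  south.gen = sub(-3, 2) = -5
  kernel.gen = max2(-5, -1) = -1
  alpha.gen = max2(-1, -1) = -1
  opt.gen = min2(-1, 2) = -1
  render.gen = min2(-1, 2) = -1
  layout.gen = max2(-1, -1) = -1
  link.gen = absv(-1) = 1
  assets.gen = add(1, -1) = 0
  patch.gen = add(0, -1) = -1

Propagation after the edit:
  beta.gen: runs — deps.txt -3->1; result 1.
  south.gen: runs — deps.txt -3->1; result -1.
  kernel.gen: runs — south.gen -5->-1; result -1 (same value as before).
  alpha.gen: runs — beta.gen -1->1; result 1.
  opt.gen: checked — values it read are unchanged (kernel.gen unchanged, router.gen unchanged); reused cached -1 without running.
  render.gen: checked — values it read are unchanged (opt.gen unchanged, schema.gen unchanged); reused cached -1 without running.
  layout.gen: checked — values it read are unchanged (model.gen unchanged, render.gen unchanged); reused cached -1 without running.
  link.gen: checked — values it read are unchanged (layout.gen unchanged); reused cached 1 without running.
  assets.gen: runs — beta.gen -1->1; result 2.
  patch.gen: runs — assets.gen 0->2; alpha.gen -1->1; result 3.

Key observation: the cutoff stops propagation at opt.gen — its inputs' values are unchanged, so it reuses its cache.

Target commands that run: alpha.gen, assets.gen, beta.gen, kernel.gen, patch.gen, south.gen — 6 in total.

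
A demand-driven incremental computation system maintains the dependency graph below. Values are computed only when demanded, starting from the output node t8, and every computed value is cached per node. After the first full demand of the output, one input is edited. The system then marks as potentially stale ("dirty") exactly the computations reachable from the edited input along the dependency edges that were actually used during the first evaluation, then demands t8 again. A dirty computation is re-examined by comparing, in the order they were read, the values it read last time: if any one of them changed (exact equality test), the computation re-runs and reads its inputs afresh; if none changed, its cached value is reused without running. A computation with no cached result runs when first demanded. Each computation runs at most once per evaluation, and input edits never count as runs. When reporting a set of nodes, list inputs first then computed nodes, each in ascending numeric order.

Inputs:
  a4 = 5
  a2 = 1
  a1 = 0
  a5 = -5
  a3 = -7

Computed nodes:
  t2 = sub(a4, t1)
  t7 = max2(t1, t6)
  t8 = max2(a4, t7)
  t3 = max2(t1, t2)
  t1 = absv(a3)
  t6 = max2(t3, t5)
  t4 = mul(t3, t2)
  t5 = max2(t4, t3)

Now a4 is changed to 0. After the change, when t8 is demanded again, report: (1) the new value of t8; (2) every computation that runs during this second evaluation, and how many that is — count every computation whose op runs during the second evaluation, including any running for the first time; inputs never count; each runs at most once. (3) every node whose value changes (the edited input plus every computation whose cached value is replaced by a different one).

First evaluation (everything demanded from the output):
  t1 = absv(-7) = 7
  t2 = sub(5, 7) = -2
  t3 = max2(7, -2) = 7
  t4 = mul(7, -2) = -14
  t5 = max2(-14, 7) = 7
  t6 = max2(7, 7) = 7
  t7 = max2(7, 7) = 7
  t8 = max2(5, 7) = 7

Propagation after the edit:
  t2: runs — a4 5->0; result -7.
  t3: runs — t2 -2->-7; result 7 (same value as before).
  t4: runs — t2 -2->-7; result -49.
  t5: runs — t4 -14->-49; result 7 (same value as before).
  t6: checked — values it read are unchanged (t3 unchanged, t5 unchanged); reused cached 7 without running.
  t7: checked — values it read are unchanged (t1 unchanged, t6 unchanged); reused cached 7 without running.
  t8: runs — a4 5->0; result 7 (same value as before).

Key observation: the cutoff stops propagation at t6 — its inputs' values are unchanged, so it reuses its cache.

New value of t8: 7.
Computations that run: t2, t3, t4, t5, t8 — 5 in total.
Values that change: a4, t2, t4.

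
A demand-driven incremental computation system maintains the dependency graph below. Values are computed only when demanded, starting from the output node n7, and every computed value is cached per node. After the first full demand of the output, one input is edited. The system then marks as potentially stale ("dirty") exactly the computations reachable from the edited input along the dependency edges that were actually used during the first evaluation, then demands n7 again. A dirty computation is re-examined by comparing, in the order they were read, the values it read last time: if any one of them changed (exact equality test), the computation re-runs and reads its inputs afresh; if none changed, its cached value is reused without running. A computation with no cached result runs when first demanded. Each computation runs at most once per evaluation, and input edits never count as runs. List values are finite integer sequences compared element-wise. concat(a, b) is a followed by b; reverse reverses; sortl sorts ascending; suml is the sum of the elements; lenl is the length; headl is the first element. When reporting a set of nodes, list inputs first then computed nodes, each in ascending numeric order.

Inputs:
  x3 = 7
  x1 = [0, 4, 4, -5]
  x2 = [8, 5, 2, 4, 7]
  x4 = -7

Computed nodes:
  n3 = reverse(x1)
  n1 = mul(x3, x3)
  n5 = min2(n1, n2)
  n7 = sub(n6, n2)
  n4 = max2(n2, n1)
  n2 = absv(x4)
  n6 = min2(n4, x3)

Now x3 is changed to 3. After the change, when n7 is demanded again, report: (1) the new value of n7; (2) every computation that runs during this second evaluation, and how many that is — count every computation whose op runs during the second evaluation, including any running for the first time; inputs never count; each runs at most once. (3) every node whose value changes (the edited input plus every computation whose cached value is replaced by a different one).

New value of n7: -4.
Computations that run: n1, n4, n6, n7 — 4 in total.
Values that change: x3, n1, n4, n6, n7.

First evaluation (everything demanded from the output):
  n1 = mul(7, 7) = 49
  n2 = absv(-7) = 7
  n4 = max2(7, 49) = 49
  n6 = min2(49, 7) = 7
  n7 = sub(7, 7) = 0

Propagation after the edit:
  n1: runs — x3 7->3; x3 7->3; result 9.
  n4: runs — n1 49->9; result 9.
  n6: runs — n4 49->9; x3 7->3; result 3.
  n7: runs — n6 7->3; result -4.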